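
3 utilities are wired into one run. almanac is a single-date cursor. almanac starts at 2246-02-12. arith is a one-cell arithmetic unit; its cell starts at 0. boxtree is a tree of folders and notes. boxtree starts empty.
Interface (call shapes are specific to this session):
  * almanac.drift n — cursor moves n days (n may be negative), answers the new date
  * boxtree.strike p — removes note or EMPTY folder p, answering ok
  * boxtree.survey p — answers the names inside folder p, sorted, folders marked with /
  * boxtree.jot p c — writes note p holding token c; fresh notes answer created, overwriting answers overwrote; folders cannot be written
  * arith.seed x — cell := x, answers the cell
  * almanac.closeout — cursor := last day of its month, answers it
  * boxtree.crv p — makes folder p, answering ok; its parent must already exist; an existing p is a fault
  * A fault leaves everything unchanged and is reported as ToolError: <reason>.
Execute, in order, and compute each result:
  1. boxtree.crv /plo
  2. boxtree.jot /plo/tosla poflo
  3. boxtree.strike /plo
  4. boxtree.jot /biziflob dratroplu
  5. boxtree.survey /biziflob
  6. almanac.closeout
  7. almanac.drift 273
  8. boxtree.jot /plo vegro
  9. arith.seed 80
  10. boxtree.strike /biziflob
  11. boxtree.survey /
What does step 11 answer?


-- boxtree.crv(p='/plo') : ok
-- boxtree.jot(p='/plo/tosla', c='poflo') : created
-- boxtree.strike(p='/plo') : ToolError: not empty
-- boxtree.jot(p='/biziflob', c='dratroplu') : created
-- boxtree.survey(p='/biziflob') : ToolError: not a directory
-- almanac.closeout() : 2246-02-28
-- almanac.drift(n='273') : 2246-11-28
-- boxtree.jot(p='/plo', c='vegro') : ToolError: is a directory
-- arith.seed(x='80') : 80
-- boxtree.strike(p='/biziflob') : ok
-- boxtree.survey(p='/') : [plo/]

Answer: [plo/]


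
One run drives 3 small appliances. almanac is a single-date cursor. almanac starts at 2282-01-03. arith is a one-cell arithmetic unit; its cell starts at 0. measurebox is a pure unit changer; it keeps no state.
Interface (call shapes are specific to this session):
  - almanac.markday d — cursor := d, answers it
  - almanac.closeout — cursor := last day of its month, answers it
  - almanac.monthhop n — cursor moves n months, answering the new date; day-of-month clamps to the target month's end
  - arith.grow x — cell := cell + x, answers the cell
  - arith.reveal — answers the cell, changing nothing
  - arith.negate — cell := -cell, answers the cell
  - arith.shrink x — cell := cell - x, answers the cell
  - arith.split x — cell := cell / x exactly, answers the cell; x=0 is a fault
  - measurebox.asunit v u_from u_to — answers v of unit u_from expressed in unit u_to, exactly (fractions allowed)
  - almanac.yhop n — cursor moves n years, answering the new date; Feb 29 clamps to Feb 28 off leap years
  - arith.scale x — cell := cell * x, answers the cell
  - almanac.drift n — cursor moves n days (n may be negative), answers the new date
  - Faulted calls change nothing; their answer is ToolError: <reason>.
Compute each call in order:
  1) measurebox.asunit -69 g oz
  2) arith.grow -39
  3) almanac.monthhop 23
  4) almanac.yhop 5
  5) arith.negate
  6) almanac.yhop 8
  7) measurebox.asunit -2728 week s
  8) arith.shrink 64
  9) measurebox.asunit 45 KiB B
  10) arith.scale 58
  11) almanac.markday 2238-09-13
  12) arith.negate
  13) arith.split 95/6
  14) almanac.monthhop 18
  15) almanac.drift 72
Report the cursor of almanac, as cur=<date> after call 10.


Answer: cur=2296-12-03

Derivation:
-> measurebox.asunit(v=-69, u_from=g, u_to=oz)
<- -110400000/45359237
-> arith.grow(x=-39)
<- -39
-> almanac.monthhop(n=23)
<- 2283-12-03
-> almanac.yhop(n=5)
<- 2288-12-03
-> arith.negate()
<- 39
-> almanac.yhop(n=8)
<- 2296-12-03
-> measurebox.asunit(v=-2728, u_from=week, u_to=s)
<- -1649894400
-> arith.shrink(x=64)
<- -25
-> measurebox.asunit(v=45, u_from=KiB, u_to=B)
<- 46080
-> arith.scale(x=58)
<- -1450
-> almanac.markday(d=2238-09-13)
<- 2238-09-13
-> arith.negate()
<- 1450
-> arith.split(x=95/6)
<- 1740/19
-> almanac.monthhop(n=18)
<- 2240-03-13
-> almanac.drift(n=72)
<- 2240-05-24


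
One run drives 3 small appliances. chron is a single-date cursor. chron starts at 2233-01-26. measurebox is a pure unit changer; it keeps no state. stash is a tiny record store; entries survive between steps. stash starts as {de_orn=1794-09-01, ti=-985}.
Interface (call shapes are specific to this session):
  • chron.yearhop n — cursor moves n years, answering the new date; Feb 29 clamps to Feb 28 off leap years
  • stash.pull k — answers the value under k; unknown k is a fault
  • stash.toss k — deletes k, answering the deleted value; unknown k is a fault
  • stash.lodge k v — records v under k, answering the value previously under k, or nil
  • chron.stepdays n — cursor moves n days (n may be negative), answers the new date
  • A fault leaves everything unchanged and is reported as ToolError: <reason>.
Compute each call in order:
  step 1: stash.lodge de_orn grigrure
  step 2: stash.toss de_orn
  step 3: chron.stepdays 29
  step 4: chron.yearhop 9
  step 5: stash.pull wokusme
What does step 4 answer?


Answer: 2242-02-24

Derivation:
Do: stash.lodge[k='de_orn'; v='grigrure']
See: 1794-09-01
Do: stash.toss[k='de_orn']
See: grigrure
Do: chron.stepdays[n='29']
See: 2233-02-24
Do: chron.yearhop[n='9']
See: 2242-02-24
Do: stash.pull[k='wokusme']
See: ToolError: no such key wokusme


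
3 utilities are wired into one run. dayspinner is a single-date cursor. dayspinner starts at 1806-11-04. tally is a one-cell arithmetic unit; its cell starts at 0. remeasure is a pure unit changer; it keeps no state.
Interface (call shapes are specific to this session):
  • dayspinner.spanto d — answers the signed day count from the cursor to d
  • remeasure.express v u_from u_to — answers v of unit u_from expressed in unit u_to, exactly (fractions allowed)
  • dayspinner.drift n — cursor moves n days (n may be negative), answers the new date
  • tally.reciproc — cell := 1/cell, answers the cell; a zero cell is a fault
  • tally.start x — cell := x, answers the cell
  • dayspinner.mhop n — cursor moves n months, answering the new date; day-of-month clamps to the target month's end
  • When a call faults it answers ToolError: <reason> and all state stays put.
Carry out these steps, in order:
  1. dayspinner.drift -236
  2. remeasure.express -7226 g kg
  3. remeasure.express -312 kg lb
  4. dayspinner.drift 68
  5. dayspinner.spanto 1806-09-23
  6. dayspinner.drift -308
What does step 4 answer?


Act: dayspinner.drift[n='-236']
Obs: 1806-03-13
Act: remeasure.express[v='-7226'; u_from='g'; u_to='kg']
Obs: -3613/500
Act: remeasure.express[v='-312'; u_from='kg'; u_to='lb']
Obs: -31200000000/45359237
Act: dayspinner.drift[n='68']
Obs: 1806-05-20
Act: dayspinner.spanto[d='1806-09-23']
Obs: 126
Act: dayspinner.drift[n='-308']
Obs: 1805-07-16

Answer: 1806-05-20


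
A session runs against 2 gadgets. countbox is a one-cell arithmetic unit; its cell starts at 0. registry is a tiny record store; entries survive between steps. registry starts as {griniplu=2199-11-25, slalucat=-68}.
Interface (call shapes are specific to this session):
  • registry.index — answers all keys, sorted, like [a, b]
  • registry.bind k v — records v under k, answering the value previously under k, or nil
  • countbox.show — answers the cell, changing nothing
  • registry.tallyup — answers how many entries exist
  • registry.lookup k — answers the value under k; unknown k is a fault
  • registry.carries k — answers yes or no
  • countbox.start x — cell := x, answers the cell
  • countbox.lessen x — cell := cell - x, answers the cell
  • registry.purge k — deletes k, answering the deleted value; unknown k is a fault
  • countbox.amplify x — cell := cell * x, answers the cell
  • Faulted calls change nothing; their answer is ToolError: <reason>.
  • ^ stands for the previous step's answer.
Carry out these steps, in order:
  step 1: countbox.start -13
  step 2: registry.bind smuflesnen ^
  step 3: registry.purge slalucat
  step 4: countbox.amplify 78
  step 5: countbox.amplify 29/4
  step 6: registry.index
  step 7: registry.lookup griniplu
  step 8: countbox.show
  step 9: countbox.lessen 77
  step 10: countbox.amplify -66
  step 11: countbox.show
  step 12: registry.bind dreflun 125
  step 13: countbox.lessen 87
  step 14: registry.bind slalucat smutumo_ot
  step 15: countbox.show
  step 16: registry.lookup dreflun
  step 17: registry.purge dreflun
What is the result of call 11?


Answer: 490281

Derivation:
·→ countbox.start(x=-13)
·← -13
·→ registry.bind(k=smuflesnen, v=^)
·← nil
·→ registry.purge(k=slalucat)
·← -68
·→ countbox.amplify(x=78)
·← -1014
·→ countbox.amplify(x=29/4)
·← -14703/2
·→ registry.index()
·← [griniplu, smuflesnen]
·→ registry.lookup(k=griniplu)
·← 2199-11-25
·→ countbox.show()
·← -14703/2
·→ countbox.lessen(x=77)
·← -14857/2
·→ countbox.amplify(x=-66)
·← 490281
·→ countbox.show()
·← 490281
·→ registry.bind(k=dreflun, v=125)
·← nil
·→ countbox.lessen(x=87)
·← 490194
·→ registry.bind(k=slalucat, v=smutumo_ot)
·← nil
·→ countbox.show()
·← 490194
·→ registry.lookup(k=dreflun)
·← 125
·→ registry.purge(k=dreflun)
·← 125


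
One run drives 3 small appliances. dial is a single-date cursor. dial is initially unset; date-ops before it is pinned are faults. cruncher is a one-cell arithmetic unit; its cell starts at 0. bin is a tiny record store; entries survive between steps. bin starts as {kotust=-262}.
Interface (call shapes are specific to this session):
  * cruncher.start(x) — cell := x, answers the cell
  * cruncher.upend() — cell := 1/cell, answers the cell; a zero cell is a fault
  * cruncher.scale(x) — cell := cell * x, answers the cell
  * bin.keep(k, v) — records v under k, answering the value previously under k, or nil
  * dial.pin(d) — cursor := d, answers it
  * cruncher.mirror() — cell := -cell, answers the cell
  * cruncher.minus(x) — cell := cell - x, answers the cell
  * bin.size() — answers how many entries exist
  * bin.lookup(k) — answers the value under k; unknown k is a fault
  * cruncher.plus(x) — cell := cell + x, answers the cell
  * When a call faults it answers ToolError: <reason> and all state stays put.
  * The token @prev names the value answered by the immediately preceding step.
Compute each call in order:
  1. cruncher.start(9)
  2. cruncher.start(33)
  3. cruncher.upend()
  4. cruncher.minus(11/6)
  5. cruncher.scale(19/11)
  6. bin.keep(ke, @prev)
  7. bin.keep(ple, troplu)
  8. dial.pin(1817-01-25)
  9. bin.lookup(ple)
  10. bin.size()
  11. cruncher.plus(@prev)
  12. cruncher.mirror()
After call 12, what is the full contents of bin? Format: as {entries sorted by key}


Answer: {ke=-2261/726, kotust=-262, ple=troplu}

Derivation:
$ cruncher.start 9
  9
$ cruncher.start 33
  33
$ cruncher.upend
  1/33
$ cruncher.minus 11/6
  -119/66
$ cruncher.scale 19/11
  -2261/726
$ bin.keep ke @prev
  nil
$ bin.keep ple troplu
  nil
$ dial.pin 1817-01-25
  1817-01-25
$ bin.lookup ple
  troplu
$ bin.size
  3
$ cruncher.plus @prev
  -83/726
$ cruncher.mirror
  83/726


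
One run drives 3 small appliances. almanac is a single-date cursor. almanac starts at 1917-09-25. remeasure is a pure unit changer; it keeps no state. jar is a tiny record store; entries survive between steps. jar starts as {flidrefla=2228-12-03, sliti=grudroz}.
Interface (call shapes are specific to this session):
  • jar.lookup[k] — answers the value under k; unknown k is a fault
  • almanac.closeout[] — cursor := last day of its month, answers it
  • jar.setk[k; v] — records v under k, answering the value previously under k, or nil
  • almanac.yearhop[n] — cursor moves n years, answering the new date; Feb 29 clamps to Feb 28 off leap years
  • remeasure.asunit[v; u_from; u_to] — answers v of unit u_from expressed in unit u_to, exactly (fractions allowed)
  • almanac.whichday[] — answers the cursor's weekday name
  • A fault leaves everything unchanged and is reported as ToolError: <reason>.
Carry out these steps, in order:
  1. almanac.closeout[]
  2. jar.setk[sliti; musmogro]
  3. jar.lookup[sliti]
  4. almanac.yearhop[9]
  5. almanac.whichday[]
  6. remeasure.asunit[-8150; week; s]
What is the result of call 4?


~$ almanac.closeout
= 1917-09-30
~$ jar.setk k: sliti v: musmogro
= grudroz
~$ jar.lookup k: sliti
= musmogro
~$ almanac.yearhop n: 9
= 1926-09-30
~$ almanac.whichday
= Thursday
~$ remeasure.asunit v: -8150 u_from: week u_to: s
= -4929120000

Answer: 1926-09-30


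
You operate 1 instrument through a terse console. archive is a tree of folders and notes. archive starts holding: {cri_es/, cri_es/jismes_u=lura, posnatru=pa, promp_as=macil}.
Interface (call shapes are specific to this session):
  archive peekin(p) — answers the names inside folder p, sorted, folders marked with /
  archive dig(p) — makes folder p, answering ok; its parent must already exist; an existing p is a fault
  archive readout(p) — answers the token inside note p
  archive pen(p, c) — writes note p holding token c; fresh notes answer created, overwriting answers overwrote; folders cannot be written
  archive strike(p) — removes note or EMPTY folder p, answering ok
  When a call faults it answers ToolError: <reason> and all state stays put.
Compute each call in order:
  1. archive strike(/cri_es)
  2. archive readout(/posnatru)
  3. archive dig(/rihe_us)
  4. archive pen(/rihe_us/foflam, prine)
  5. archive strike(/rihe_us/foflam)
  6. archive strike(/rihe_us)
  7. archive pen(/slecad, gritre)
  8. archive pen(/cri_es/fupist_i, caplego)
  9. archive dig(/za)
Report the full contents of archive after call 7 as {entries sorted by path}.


Using archive strike using p='/cri_es', which returns ToolError: not empty.
Calling archive readout using p='/posnatru', giving pa.
Now I run archive dig using p='/rihe_us', which returns ok.
Invoking archive pen using p='/rihe_us/foflam', c='prine', and get created.
I use archive strike using p='/rihe_us/foflam': ok.
I invoke archive strike using p='/rihe_us', and see ok.
Calling archive pen using p='/slecad', c='gritre', → created.
I call archive pen using p='/cri_es/fupist_i', c='caplego', and see created.
Then archive dig using p='/za', and observe ok.

Answer: {cri_es/, cri_es/jismes_u=lura, posnatru=pa, promp_as=macil, slecad=gritre}


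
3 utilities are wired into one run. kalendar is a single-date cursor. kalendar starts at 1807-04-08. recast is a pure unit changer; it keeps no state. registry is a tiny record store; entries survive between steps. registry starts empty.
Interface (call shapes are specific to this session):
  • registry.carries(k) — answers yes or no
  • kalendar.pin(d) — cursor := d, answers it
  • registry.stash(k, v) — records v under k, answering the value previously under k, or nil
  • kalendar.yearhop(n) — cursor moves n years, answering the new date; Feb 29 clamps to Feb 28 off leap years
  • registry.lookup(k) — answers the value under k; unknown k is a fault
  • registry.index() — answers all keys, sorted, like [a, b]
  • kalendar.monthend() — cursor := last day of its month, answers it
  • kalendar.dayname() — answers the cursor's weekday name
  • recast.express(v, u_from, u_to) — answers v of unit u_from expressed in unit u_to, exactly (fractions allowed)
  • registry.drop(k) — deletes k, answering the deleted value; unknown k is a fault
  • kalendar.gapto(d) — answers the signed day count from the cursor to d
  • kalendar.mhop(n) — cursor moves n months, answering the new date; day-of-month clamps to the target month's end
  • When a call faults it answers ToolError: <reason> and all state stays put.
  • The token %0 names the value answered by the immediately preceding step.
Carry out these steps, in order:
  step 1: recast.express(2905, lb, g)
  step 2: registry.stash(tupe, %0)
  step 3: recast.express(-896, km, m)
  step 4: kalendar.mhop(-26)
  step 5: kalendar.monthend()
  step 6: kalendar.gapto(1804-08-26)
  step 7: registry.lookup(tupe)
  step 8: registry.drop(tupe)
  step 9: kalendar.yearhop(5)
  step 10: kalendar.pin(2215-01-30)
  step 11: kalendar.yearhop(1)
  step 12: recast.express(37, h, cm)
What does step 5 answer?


Answer: 1805-02-28

Derivation:
Act: express[v=2905; u_from=lb; u_to=g]
Obs: 26353716697/20000
Act: stash[k=tupe; v=%0]
Obs: nil
Act: express[v=-896; u_from=km; u_to=m]
Obs: -896000
Act: mhop[n=-26]
Obs: 1805-02-08
Act: monthend[]
Obs: 1805-02-28
Act: gapto[d=1804-08-26]
Obs: -186
Act: lookup[k=tupe]
Obs: 26353716697/20000
Act: drop[k=tupe]
Obs: 26353716697/20000
Act: yearhop[n=5]
Obs: 1810-02-28
Act: pin[d=2215-01-30]
Obs: 2215-01-30
Act: yearhop[n=1]
Obs: 2216-01-30
Act: express[v=37; u_from=h; u_to=cm]
Obs: ToolError: incompatible units


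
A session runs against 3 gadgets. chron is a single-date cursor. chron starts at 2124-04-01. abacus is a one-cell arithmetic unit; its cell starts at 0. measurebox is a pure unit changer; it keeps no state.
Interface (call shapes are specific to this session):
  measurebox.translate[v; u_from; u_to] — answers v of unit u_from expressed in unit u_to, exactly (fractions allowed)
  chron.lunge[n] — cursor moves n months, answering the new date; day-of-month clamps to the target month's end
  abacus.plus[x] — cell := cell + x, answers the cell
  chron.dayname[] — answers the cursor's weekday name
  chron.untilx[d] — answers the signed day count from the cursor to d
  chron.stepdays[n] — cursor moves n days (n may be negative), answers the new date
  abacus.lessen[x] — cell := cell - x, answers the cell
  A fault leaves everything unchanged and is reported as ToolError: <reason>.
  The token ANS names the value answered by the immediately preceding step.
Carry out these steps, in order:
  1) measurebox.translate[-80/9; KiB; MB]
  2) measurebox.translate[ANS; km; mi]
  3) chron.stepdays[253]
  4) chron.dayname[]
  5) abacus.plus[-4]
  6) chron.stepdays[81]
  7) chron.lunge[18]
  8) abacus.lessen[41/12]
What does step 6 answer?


! 1. measurebox.translate(v=-80/9, u_from=KiB, u_to=MB) ~> -256/28125
! 2. measurebox.translate(v=ANS, u_from=km, u_to=mi) ~> -640/113157
! 3. chron.stepdays(n=253) ~> 2124-12-10
! 4. chron.dayname() ~> Sunday
! 5. abacus.plus(x=-4) ~> -4
! 6. chron.stepdays(n=81) ~> 2125-03-01
! 7. chron.lunge(n=18) ~> 2126-09-01
! 8. abacus.lessen(x=41/12) ~> -89/12

Answer: 2125-03-01


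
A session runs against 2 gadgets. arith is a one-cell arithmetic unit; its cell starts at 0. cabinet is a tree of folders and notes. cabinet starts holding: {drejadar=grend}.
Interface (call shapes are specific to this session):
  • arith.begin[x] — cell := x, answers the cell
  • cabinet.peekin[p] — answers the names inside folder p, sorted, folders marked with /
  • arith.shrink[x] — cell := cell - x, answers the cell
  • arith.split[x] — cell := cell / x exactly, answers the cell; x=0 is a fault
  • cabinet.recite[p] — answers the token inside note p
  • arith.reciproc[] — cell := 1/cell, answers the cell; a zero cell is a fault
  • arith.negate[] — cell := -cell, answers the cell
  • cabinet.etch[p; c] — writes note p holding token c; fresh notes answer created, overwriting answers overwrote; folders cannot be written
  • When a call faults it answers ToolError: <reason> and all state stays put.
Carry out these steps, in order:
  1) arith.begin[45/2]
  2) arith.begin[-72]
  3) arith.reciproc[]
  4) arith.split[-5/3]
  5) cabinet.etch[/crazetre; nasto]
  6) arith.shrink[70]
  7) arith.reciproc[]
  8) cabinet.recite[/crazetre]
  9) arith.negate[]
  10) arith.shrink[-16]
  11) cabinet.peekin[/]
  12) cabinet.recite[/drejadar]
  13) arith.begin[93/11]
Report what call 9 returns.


Answer: 120/8399

Derivation:
~$ arith.begin x→45/2
  45/2
~$ arith.begin x→-72
  -72
~$ arith.reciproc
  -1/72
~$ arith.split x→-5/3
  1/120
~$ cabinet.etch p→/crazetre c→nasto
  created
~$ arith.shrink x→70
  -8399/120
~$ arith.reciproc
  -120/8399
~$ cabinet.recite p→/crazetre
  nasto
~$ arith.negate
  120/8399
~$ arith.shrink x→-16
  134504/8399
~$ cabinet.peekin p→/
  [crazetre, drejadar]
~$ cabinet.recite p→/drejadar
  grend
~$ arith.begin x→93/11
  93/11


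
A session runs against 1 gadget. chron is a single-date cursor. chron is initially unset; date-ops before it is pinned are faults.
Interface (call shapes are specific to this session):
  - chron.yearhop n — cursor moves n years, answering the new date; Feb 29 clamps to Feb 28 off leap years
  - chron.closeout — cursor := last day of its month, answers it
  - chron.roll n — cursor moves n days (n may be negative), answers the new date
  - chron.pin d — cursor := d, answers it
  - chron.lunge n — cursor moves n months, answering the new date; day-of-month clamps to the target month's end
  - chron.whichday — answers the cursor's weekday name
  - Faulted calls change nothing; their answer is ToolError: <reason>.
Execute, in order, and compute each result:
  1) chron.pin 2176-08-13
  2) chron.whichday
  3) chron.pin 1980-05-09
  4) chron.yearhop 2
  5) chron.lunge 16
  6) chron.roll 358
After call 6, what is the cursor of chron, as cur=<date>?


Answer: cur=1984-09-01

Derivation:
-- chron.pin(d='2176-08-13') -> 2176-08-13
-- chron.whichday() -> Tuesday
-- chron.pin(d='1980-05-09') -> 1980-05-09
-- chron.yearhop(n='2') -> 1982-05-09
-- chron.lunge(n='16') -> 1983-09-09
-- chron.roll(n='358') -> 1984-09-01


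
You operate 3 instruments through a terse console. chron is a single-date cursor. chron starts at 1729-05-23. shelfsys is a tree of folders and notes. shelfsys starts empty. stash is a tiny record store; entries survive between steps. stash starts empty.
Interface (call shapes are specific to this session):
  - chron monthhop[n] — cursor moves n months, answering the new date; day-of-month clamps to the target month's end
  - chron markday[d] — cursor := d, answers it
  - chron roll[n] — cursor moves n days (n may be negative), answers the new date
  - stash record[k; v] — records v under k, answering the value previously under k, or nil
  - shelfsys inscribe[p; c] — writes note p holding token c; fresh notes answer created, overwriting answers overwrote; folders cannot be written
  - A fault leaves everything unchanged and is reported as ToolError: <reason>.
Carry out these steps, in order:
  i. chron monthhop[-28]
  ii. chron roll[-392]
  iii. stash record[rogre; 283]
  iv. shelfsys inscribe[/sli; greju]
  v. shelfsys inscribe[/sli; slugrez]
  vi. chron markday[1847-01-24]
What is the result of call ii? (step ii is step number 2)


Answer: 1725-12-27

Derivation:
I invoke chron monthhop(-28), and see 1727-01-23.
Invoking chron roll(-392), yielding 1725-12-27.
I try stash record(rogre, 283), which returns nil.
I call shelfsys inscribe(/sli, greju), giving created.
Invoking shelfsys inscribe(/sli, slugrez), giving overwrote.
I run chron markday(1847-01-24), and observe 1847-01-24.


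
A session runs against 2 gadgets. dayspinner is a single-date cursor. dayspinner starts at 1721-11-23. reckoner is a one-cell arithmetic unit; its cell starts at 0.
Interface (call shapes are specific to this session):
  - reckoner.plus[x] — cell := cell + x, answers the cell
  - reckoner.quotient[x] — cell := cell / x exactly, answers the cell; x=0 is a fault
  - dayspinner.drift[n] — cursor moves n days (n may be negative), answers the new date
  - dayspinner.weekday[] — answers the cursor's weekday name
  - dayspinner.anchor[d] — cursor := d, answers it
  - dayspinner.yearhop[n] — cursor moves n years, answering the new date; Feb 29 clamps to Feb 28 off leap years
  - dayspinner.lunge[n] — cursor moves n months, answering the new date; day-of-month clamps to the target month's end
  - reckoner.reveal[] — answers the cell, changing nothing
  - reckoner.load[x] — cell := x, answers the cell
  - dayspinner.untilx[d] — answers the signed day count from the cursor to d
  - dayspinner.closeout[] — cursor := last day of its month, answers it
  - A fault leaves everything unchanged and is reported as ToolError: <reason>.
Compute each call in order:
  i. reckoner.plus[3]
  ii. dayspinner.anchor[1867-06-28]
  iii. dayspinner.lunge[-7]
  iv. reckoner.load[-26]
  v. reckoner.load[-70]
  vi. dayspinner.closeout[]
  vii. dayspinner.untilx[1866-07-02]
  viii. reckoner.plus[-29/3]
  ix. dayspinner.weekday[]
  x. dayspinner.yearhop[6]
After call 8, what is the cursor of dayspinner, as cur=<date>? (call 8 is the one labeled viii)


I invoke reckoner.plus passing x='3', giving 3.
I use dayspinner.anchor passing d='1867-06-28', giving 1867-06-28.
Invoking dayspinner.lunge passing n='-7', giving 1866-11-28.
I invoke reckoner.load passing x='-26', — result: -26.
I invoke reckoner.load passing x='-70', which returns -70.
I try dayspinner.closeout(), and get 1866-11-30.
I run dayspinner.untilx passing d='1866-07-02', which returns -151.
Calling reckoner.plus passing x='-29/3', — result: -239/3.
Calling dayspinner.weekday, giving Friday.
Now I run dayspinner.yearhop passing n='6', and observe 1872-11-30.

Answer: cur=1866-11-30


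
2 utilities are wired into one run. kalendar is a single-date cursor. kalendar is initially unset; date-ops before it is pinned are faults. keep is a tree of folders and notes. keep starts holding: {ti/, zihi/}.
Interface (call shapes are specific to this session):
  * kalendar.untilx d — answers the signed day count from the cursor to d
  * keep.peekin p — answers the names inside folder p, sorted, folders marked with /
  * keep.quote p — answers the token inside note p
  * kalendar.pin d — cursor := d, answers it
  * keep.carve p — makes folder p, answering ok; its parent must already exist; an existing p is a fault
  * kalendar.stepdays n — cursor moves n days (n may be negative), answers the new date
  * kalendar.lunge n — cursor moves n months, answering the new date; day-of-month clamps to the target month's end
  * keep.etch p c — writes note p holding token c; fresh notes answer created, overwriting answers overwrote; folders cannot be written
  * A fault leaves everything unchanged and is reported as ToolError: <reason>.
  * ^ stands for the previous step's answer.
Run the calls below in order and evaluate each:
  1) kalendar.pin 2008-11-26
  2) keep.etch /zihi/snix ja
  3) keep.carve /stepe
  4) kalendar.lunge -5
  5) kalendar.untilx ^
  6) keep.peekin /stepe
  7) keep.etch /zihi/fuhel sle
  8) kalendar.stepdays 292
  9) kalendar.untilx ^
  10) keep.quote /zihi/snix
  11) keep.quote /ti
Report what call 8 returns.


Answer: 2009-04-14

Derivation:
·→ kalendar.pin(d='2008-11-26')
·← 2008-11-26
·→ keep.etch(p='/zihi/snix', c='ja')
·← created
·→ keep.carve(p='/stepe')
·← ok
·→ kalendar.lunge(n='-5')
·← 2008-06-26
·→ kalendar.untilx(d='^')
·← 0
·→ keep.peekin(p='/stepe')
·← []
·→ keep.etch(p='/zihi/fuhel', c='sle')
·← created
·→ kalendar.stepdays(n='292')
·← 2009-04-14
·→ kalendar.untilx(d='^')
·← 0
·→ keep.quote(p='/zihi/snix')
·← ja
·→ keep.quote(p='/ti')
·← ToolError: is a directory


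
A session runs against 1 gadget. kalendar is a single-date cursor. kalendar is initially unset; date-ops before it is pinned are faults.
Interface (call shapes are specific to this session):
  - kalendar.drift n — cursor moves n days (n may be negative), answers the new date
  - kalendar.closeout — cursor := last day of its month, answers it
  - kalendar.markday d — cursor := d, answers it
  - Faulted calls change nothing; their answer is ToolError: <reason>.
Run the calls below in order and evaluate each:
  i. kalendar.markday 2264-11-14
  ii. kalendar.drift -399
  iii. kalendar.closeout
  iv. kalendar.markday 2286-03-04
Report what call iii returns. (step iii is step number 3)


I try kalendar.markday on d: 2264-11-14: 2264-11-14.
Calling kalendar.drift on n: -399, yielding 2263-10-12.
I run kalendar.closeout, yielding 2263-10-31.
I call kalendar.markday on d: 2286-03-04, giving 2286-03-04.

Answer: 2263-10-31


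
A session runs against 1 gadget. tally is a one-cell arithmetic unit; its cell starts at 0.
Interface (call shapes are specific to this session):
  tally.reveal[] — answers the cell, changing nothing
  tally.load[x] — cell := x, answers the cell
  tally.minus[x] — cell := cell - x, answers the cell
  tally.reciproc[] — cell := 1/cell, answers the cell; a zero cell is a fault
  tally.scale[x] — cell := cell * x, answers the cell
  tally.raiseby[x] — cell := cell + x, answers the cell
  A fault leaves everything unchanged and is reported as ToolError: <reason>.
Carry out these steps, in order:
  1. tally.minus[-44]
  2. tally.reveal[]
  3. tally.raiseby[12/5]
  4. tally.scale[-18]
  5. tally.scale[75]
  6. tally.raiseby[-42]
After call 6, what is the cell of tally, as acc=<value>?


~$ minus -44
:: 44
~$ reveal
:: 44
~$ raiseby 12/5
:: 232/5
~$ scale -18
:: -4176/5
~$ scale 75
:: -62640
~$ raiseby -42
:: -62682

Answer: acc=-62682


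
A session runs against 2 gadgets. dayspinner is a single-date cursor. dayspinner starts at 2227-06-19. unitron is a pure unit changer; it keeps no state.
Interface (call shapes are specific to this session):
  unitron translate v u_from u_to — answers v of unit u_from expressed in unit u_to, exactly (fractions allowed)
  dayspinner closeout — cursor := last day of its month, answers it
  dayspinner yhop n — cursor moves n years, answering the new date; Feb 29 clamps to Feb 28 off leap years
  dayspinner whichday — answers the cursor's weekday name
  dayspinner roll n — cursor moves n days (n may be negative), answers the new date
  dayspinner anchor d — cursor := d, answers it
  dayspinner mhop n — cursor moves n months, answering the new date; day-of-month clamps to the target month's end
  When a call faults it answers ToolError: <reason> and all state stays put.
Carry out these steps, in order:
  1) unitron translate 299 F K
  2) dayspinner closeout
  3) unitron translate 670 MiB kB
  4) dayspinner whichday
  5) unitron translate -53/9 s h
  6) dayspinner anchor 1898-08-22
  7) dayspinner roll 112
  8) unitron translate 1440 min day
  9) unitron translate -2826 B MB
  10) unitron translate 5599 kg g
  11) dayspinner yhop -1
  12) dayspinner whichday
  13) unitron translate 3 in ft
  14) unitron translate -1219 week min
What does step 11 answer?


Answer: 1897-12-12

Derivation:
→ unitron translate(v→299, u_from→F, u_to→K)
← 25289/60
→ dayspinner closeout()
← 2227-06-30
→ unitron translate(v→670, u_from→MiB, u_to→kB)
← 17563648/25
→ dayspinner whichday()
← Saturday
→ unitron translate(v→-53/9, u_from→s, u_to→h)
← -53/32400
→ dayspinner anchor(d→1898-08-22)
← 1898-08-22
→ dayspinner roll(n→112)
← 1898-12-12
→ unitron translate(v→1440, u_from→min, u_to→day)
← 1
→ unitron translate(v→-2826, u_from→B, u_to→MB)
← -1413/500000
→ unitron translate(v→5599, u_from→kg, u_to→g)
← 5599000
→ dayspinner yhop(n→-1)
← 1897-12-12
→ dayspinner whichday()
← Sunday
→ unitron translate(v→3, u_from→in, u_to→ft)
← 1/4
→ unitron translate(v→-1219, u_from→week, u_to→min)
← -12287520


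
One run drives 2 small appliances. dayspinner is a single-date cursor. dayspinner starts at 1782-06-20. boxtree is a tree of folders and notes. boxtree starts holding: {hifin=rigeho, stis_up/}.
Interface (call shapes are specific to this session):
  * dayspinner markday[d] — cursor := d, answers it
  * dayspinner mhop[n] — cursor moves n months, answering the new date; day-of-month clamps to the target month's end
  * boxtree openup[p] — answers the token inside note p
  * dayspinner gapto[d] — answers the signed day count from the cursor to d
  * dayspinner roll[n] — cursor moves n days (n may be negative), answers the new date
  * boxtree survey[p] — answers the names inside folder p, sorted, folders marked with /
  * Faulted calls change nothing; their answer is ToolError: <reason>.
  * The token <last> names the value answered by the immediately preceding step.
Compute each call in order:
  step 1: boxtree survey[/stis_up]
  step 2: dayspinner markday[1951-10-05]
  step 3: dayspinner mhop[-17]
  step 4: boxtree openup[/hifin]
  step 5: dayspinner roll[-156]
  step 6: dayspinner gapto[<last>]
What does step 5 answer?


Answer: 1949-11-30

Derivation:
==> boxtree survey(p: /stis_up)
<== []
==> dayspinner markday(d: 1951-10-05)
<== 1951-10-05
==> dayspinner mhop(n: -17)
<== 1950-05-05
==> boxtree openup(p: /hifin)
<== rigeho
==> dayspinner roll(n: -156)
<== 1949-11-30
==> dayspinner gapto(d: <last>)
<== 0


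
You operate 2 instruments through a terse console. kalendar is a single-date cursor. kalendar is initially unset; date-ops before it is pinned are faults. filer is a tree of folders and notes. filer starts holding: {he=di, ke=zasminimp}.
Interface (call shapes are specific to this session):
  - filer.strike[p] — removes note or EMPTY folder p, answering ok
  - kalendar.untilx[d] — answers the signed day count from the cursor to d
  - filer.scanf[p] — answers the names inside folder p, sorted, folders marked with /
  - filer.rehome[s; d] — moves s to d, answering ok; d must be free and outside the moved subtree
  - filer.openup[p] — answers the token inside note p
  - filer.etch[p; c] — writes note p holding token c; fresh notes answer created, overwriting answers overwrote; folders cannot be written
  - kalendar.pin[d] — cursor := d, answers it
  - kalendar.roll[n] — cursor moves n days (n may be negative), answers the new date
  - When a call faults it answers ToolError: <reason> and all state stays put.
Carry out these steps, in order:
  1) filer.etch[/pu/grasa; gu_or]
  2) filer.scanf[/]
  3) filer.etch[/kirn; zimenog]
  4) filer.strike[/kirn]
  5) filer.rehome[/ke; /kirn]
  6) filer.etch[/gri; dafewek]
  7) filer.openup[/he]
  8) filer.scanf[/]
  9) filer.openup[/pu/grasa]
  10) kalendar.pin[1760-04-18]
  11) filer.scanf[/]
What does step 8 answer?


Answer: [gri, he, kirn]

Derivation:
Next I call filer.etch with p='/pu/grasa', c='gu_or', giving ToolError: no parent.
Using filer.scanf with p='/', giving [he, ke].
Calling filer.etch with p='/kirn', c='zimenog', and get created.
Invoking filer.strike with p='/kirn', and observe ok.
Calling filer.rehome with s='/ke', d='/kirn': ok.
Invoking filer.etch with p='/gri', c='dafewek', and get created.
Calling filer.openup with p='/he', and see di.
Now I run filer.scanf with p='/', giving [gri, he, kirn].
Invoking filer.openup with p='/pu/grasa', giving ToolError: not found.
I use kalendar.pin with d='1760-04-18', yielding 1760-04-18.
Calling filer.scanf with p='/', and get [gri, he, kirn].


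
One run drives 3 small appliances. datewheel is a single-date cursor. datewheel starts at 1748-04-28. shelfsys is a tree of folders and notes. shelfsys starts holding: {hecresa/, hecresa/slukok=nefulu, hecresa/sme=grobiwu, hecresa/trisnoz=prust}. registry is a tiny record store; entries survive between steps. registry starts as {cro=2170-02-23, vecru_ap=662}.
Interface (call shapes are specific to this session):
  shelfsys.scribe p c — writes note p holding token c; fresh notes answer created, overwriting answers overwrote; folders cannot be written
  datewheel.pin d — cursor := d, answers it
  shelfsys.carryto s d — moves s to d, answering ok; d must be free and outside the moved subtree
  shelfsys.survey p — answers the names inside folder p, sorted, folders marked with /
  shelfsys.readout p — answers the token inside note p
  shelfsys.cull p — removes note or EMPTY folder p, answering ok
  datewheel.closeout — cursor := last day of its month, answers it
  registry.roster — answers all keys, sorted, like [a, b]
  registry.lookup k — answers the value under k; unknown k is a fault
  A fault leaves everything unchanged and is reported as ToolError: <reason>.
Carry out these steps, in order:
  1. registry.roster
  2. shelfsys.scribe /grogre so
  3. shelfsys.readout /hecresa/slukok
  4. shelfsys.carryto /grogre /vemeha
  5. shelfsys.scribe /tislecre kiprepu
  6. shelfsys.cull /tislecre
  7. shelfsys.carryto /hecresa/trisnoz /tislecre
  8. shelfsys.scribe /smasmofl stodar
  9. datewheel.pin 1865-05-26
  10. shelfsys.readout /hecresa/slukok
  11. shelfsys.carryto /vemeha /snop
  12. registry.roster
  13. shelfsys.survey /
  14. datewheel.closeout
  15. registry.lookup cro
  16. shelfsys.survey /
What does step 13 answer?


Answer: [hecresa/, smasmofl, snop, tislecre]

Derivation:
Calling registry.roster(), and observe [cro, vecru_ap].
Then shelfsys.scribe with p→/grogre, c→so, → created.
Using shelfsys.readout with p→/hecresa/slukok, and see nefulu.
Using shelfsys.carryto with s→/grogre, d→/vemeha, and observe ok.
Using shelfsys.scribe with p→/tislecre, c→kiprepu: created.
I call shelfsys.cull with p→/tislecre, yielding ok.
I invoke shelfsys.carryto with s→/hecresa/trisnoz, d→/tislecre: ok.
I run shelfsys.scribe with p→/smasmofl, c→stodar, — result: created.
Calling datewheel.pin with d→1865-05-26, and get 1865-05-26.
I run shelfsys.readout with p→/hecresa/slukok, and observe nefulu.
Calling shelfsys.carryto with s→/vemeha, d→/snop, → ok.
I call registry.roster(), and see [cro, vecru_ap].
Invoking shelfsys.survey with p→/, and see [hecresa/, smasmofl, snop, tislecre].
Then datewheel.closeout(), which returns 1865-05-31.
I call registry.lookup with k→cro, and get 2170-02-23.
Now I run shelfsys.survey with p→/, and observe [hecresa/, smasmofl, snop, tislecre].


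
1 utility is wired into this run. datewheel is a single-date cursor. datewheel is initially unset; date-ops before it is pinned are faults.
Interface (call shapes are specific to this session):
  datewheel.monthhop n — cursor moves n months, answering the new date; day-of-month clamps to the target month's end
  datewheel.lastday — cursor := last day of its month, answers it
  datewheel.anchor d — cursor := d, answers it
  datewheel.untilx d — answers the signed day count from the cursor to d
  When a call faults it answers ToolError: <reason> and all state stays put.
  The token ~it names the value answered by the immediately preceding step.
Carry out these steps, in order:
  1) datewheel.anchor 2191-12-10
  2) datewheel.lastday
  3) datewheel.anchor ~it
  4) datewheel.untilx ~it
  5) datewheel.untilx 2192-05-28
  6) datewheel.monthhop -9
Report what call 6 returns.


% 1. datewheel.anchor(d=2191-12-10) : 2191-12-10
% 2. datewheel.lastday() : 2191-12-31
% 3. datewheel.anchor(d=~it) : 2191-12-31
% 4. datewheel.untilx(d=~it) : 0
% 5. datewheel.untilx(d=2192-05-28) : 149
% 6. datewheel.monthhop(n=-9) : 2191-03-31

Answer: 2191-03-31


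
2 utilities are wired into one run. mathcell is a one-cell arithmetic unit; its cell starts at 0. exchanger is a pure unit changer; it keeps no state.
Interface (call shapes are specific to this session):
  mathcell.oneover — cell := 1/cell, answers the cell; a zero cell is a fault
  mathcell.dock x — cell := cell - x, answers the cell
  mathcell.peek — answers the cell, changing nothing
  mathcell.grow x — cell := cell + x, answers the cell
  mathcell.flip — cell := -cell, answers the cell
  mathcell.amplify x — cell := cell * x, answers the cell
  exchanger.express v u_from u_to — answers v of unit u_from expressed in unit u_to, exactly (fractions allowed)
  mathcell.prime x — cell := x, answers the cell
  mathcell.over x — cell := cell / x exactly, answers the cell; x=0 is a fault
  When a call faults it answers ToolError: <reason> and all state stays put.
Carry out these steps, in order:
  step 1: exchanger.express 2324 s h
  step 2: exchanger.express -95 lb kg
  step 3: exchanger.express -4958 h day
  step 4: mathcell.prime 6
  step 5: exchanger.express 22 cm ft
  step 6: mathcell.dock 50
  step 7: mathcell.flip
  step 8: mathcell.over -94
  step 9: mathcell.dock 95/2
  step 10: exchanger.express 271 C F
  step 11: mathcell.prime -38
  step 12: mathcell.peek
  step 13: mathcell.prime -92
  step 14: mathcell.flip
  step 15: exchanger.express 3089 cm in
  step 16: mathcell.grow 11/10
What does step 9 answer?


Answer: -4509/94

Derivation:
Calling exchanger.express with v=2324, u_from=s, u_to=h, which returns 581/900.
I use exchanger.express with v=-95, u_from=lb, u_to=kg, and see -861825503/20000000.
Now I run exchanger.express with v=-4958, u_from=h, u_to=day, and see -2479/12.
Invoking mathcell.prime with x=6, which returns 6.
Now I run exchanger.express with v=22, u_from=cm, u_to=ft, giving 275/381.
Then mathcell.dock with x=50, and see -44.
I call mathcell.flip(), and observe 44.
I use mathcell.over with x=-94, — result: -22/47.
Then mathcell.dock with x=95/2, and get -4509/94.
Then exchanger.express with v=271, u_from=C, u_to=F, — result: 2599/5.
I call mathcell.prime with x=-38, → -38.
I invoke mathcell.peek, and observe -38.
I run mathcell.prime with x=-92, which returns -92.
I run mathcell.flip, giving 92.
I use exchanger.express with v=3089, u_from=cm, u_to=in, — result: 154450/127.
Then mathcell.grow with x=11/10, which returns 931/10.
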